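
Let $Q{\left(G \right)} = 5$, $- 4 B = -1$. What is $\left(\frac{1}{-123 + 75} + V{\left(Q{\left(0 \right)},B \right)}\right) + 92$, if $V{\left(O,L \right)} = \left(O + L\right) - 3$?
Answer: $\frac{4523}{48} \approx 94.229$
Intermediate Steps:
$B = \frac{1}{4}$ ($B = \left(- \frac{1}{4}\right) \left(-1\right) = \frac{1}{4} \approx 0.25$)
$V{\left(O,L \right)} = -3 + L + O$ ($V{\left(O,L \right)} = \left(L + O\right) - 3 = -3 + L + O$)
$\left(\frac{1}{-123 + 75} + V{\left(Q{\left(0 \right)},B \right)}\right) + 92 = \left(\frac{1}{-123 + 75} + \left(-3 + \frac{1}{4} + 5\right)\right) + 92 = \left(\frac{1}{-48} + \frac{9}{4}\right) + 92 = \left(- \frac{1}{48} + \frac{9}{4}\right) + 92 = \frac{107}{48} + 92 = \frac{4523}{48}$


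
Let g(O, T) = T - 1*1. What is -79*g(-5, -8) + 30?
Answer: 741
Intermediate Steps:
g(O, T) = -1 + T (g(O, T) = T - 1 = -1 + T)
-79*g(-5, -8) + 30 = -79*(-1 - 8) + 30 = -79*(-9) + 30 = 711 + 30 = 741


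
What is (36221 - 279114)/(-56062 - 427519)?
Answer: 4957/9869 ≈ 0.50228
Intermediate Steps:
(36221 - 279114)/(-56062 - 427519) = -242893/(-483581) = -242893*(-1/483581) = 4957/9869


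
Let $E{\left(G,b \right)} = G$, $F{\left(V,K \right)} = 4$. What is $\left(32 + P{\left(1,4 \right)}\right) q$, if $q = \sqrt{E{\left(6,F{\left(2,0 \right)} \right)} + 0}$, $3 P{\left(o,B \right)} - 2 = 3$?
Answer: $\frac{101 \sqrt{6}}{3} \approx 82.466$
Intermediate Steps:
$P{\left(o,B \right)} = \frac{5}{3}$ ($P{\left(o,B \right)} = \frac{2}{3} + \frac{1}{3} \cdot 3 = \frac{2}{3} + 1 = \frac{5}{3}$)
$q = \sqrt{6}$ ($q = \sqrt{6 + 0} = \sqrt{6} \approx 2.4495$)
$\left(32 + P{\left(1,4 \right)}\right) q = \left(32 + \frac{5}{3}\right) \sqrt{6} = \frac{101 \sqrt{6}}{3}$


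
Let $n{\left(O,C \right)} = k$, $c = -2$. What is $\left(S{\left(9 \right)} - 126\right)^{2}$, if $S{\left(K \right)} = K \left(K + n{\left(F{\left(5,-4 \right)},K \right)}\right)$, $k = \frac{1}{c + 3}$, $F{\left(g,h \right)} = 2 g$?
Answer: $1296$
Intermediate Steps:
$k = 1$ ($k = \frac{1}{-2 + 3} = 1^{-1} = 1$)
$n{\left(O,C \right)} = 1$
$S{\left(K \right)} = K \left(1 + K\right)$ ($S{\left(K \right)} = K \left(K + 1\right) = K \left(1 + K\right)$)
$\left(S{\left(9 \right)} - 126\right)^{2} = \left(9 \left(1 + 9\right) - 126\right)^{2} = \left(9 \cdot 10 - 126\right)^{2} = \left(90 - 126\right)^{2} = \left(-36\right)^{2} = 1296$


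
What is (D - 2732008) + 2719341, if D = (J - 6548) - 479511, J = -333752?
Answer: -832478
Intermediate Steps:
D = -819811 (D = (-333752 - 6548) - 479511 = -340300 - 479511 = -819811)
(D - 2732008) + 2719341 = (-819811 - 2732008) + 2719341 = -3551819 + 2719341 = -832478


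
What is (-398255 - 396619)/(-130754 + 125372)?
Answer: 132479/897 ≈ 147.69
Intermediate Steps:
(-398255 - 396619)/(-130754 + 125372) = -794874/(-5382) = -794874*(-1/5382) = 132479/897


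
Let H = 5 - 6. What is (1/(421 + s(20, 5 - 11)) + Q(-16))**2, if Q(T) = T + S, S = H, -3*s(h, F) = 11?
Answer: 452880961/1567504 ≈ 288.92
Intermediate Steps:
s(h, F) = -11/3 (s(h, F) = -1/3*11 = -11/3)
H = -1
S = -1
Q(T) = -1 + T (Q(T) = T - 1 = -1 + T)
(1/(421 + s(20, 5 - 11)) + Q(-16))**2 = (1/(421 - 11/3) + (-1 - 16))**2 = (1/(1252/3) - 17)**2 = (3/1252 - 17)**2 = (-21281/1252)**2 = 452880961/1567504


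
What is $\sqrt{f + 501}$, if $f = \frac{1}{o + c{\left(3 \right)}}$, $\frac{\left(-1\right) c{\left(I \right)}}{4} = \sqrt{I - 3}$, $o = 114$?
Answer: $\frac{\sqrt{6511110}}{114} \approx 22.383$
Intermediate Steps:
$c{\left(I \right)} = - 4 \sqrt{-3 + I}$ ($c{\left(I \right)} = - 4 \sqrt{I - 3} = - 4 \sqrt{-3 + I}$)
$f = \frac{1}{114}$ ($f = \frac{1}{114 - 4 \sqrt{-3 + 3}} = \frac{1}{114 - 4 \sqrt{0}} = \frac{1}{114 - 0} = \frac{1}{114 + 0} = \frac{1}{114} \approx 0.0087719$)
$\sqrt{f + 501} = \sqrt{\frac{1}{114} + 501} = \sqrt{\frac{57115}{114}} = \frac{\sqrt{6511110}}{114}$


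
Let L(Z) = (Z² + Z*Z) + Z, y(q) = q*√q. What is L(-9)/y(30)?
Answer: 17*√30/100 ≈ 0.93113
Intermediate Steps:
y(q) = q^(3/2)
L(Z) = Z + 2*Z² (L(Z) = (Z² + Z²) + Z = 2*Z² + Z = Z + 2*Z²)
L(-9)/y(30) = (-9*(1 + 2*(-9)))/(30^(3/2)) = (-9*(1 - 18))/((30*√30)) = (-9*(-17))*(√30/900) = 153*(√30/900) = 17*√30/100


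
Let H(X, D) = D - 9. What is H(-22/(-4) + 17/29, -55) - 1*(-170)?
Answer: 106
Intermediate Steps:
H(X, D) = -9 + D
H(-22/(-4) + 17/29, -55) - 1*(-170) = (-9 - 55) - 1*(-170) = -64 + 170 = 106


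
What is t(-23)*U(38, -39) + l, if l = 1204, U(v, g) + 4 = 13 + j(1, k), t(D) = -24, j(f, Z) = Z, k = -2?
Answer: 1036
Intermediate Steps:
U(v, g) = 7 (U(v, g) = -4 + (13 - 2) = -4 + 11 = 7)
t(-23)*U(38, -39) + l = -24*7 + 1204 = -168 + 1204 = 1036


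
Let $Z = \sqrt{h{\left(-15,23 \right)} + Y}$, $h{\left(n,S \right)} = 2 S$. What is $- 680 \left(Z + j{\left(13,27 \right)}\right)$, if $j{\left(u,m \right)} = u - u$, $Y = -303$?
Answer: $- 680 i \sqrt{257} \approx - 10901.0 i$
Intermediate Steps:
$j{\left(u,m \right)} = 0$
$Z = i \sqrt{257}$ ($Z = \sqrt{2 \cdot 23 - 303} = \sqrt{46 - 303} = \sqrt{-257} = i \sqrt{257} \approx 16.031 i$)
$- 680 \left(Z + j{\left(13,27 \right)}\right) = - 680 \left(i \sqrt{257} + 0\right) = - 680 i \sqrt{257}$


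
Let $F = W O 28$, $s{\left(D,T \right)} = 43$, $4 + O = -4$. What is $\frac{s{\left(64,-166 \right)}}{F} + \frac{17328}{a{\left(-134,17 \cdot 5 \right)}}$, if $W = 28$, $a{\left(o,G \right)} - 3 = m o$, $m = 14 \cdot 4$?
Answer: $- \frac{109003759}{47046272} \approx -2.3169$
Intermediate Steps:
$O = -8$ ($O = -4 - 4 = -8$)
$m = 56$
$a{\left(o,G \right)} = 3 + 56 o$
$F = -6272$ ($F = 28 \left(-8\right) 28 = \left(-224\right) 28 = -6272$)
$\frac{s{\left(64,-166 \right)}}{F} + \frac{17328}{a{\left(-134,17 \cdot 5 \right)}} = \frac{43}{-6272} + \frac{17328}{3 + 56 \left(-134\right)} = 43 \left(- \frac{1}{6272}\right) + \frac{17328}{3 - 7504} = - \frac{43}{6272} + \frac{17328}{-7501} = - \frac{43}{6272} + 17328 \left(- \frac{1}{7501}\right) = - \frac{43}{6272} - \frac{17328}{7501} = - \frac{109003759}{47046272}$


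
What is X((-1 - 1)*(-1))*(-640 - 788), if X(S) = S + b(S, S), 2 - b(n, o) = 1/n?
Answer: -4998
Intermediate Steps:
b(n, o) = 2 - 1/n
X(S) = 2 + S - 1/S (X(S) = S + (2 - 1/S) = 2 + S - 1/S)
X((-1 - 1)*(-1))*(-640 - 788) = (2 + (-1 - 1)*(-1) - 1/((-1 - 1)*(-1)))*(-640 - 788) = (2 - 2*(-1) - 1/((-2*(-1))))*(-1428) = (2 + 2 - 1/2)*(-1428) = (2 + 2 - 1*½)*(-1428) = (2 + 2 - ½)*(-1428) = (7/2)*(-1428) = -4998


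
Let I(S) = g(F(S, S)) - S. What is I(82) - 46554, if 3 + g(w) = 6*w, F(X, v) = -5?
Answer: -46669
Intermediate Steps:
g(w) = -3 + 6*w
I(S) = -33 - S (I(S) = (-3 + 6*(-5)) - S = (-3 - 30) - S = -33 - S)
I(82) - 46554 = (-33 - 1*82) - 46554 = (-33 - 82) - 46554 = -115 - 46554 = -46669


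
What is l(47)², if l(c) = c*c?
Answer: 4879681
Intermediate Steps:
l(c) = c²
l(47)² = (47²)² = 2209² = 4879681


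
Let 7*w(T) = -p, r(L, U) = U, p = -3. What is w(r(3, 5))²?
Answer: 9/49 ≈ 0.18367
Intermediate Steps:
w(T) = 3/7 (w(T) = (-1*(-3))/7 = (⅐)*3 = 3/7)
w(r(3, 5))² = (3/7)² = 9/49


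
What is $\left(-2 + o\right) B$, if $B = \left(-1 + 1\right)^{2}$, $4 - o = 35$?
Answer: $0$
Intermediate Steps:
$o = -31$ ($o = 4 - 35 = -31$)
$B = 0$ ($B = 0^{2} = 0$)
$\left(-2 + o\right) B = \left(-2 - 31\right) 0 = \left(-33\right) 0 = 0$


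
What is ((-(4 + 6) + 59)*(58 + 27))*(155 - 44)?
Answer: 462315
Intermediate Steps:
((-(4 + 6) + 59)*(58 + 27))*(155 - 44) = ((-1*10 + 59)*85)*111 = ((-10 + 59)*85)*111 = (49*85)*111 = 4165*111 = 462315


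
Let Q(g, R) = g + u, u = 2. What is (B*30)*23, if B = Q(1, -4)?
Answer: 2070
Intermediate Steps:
Q(g, R) = 2 + g (Q(g, R) = g + 2 = 2 + g)
B = 3 (B = 2 + 1 = 3)
(B*30)*23 = (3*30)*23 = 90*23 = 2070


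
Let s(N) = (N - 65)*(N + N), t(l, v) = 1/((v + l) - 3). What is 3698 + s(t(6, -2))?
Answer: 3570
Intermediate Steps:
t(l, v) = 1/(-3 + l + v) (t(l, v) = 1/((l + v) - 3) = 1/(-3 + l + v))
s(N) = 2*N*(-65 + N) (s(N) = (-65 + N)*(2*N) = 2*N*(-65 + N))
3698 + s(t(6, -2)) = 3698 + 2*(-65 + 1/(-3 + 6 - 2))/(-3 + 6 - 2) = 3698 + 2*(-65 + 1/1)/1 = 3698 + 2*1*(-65 + 1) = 3698 + 2*1*(-64) = 3698 - 128 = 3570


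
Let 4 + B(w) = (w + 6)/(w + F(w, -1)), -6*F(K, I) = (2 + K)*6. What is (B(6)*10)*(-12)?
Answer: 1200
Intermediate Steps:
F(K, I) = -2 - K (F(K, I) = -(2 + K)*6/6 = -(12 + 6*K)/6 = -2 - K)
B(w) = -7 - w/2 (B(w) = -4 + (w + 6)/(w + (-2 - w)) = -4 + (6 + w)/(-2) = -4 + (6 + w)*(-1/2) = -4 + (-3 - w/2) = -7 - w/2)
(B(6)*10)*(-12) = ((-7 - 1/2*6)*10)*(-12) = ((-7 - 3)*10)*(-12) = -10*10*(-12) = -100*(-12) = 1200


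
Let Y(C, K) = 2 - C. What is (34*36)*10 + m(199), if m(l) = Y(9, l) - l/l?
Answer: 12232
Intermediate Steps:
m(l) = -8 (m(l) = (2 - 1*9) - l/l = (2 - 9) - 1*1 = -7 - 1 = -8)
(34*36)*10 + m(199) = (34*36)*10 - 8 = 1224*10 - 8 = 12240 - 8 = 12232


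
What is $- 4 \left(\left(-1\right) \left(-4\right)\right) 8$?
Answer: $-128$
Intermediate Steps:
$- 4 \left(\left(-1\right) \left(-4\right)\right) 8 = \left(-4\right) 4 \cdot 8 = \left(-16\right) 8 = -128$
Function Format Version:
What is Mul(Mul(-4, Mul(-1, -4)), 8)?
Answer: -128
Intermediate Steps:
Mul(Mul(-4, Mul(-1, -4)), 8) = Mul(Mul(-4, 4), 8) = Mul(-16, 8) = -128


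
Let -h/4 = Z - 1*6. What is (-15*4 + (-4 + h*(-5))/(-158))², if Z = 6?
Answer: 22448644/6241 ≈ 3597.0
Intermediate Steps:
h = 0 (h = -4*(6 - 1*6) = -4*(6 - 6) = -4*0 = 0)
(-15*4 + (-4 + h*(-5))/(-158))² = (-15*4 + (-4 + 0*(-5))/(-158))² = (-60 + (-4 + 0)*(-1/158))² = (-60 - 4*(-1/158))² = (-60 + 2/79)² = (-4738/79)² = 22448644/6241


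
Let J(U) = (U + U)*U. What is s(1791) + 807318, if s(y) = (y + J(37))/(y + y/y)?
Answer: 206674055/256 ≈ 8.0732e+5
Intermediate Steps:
J(U) = 2*U**2 (J(U) = (2*U)*U = 2*U**2)
s(y) = (2738 + y)/(1 + y) (s(y) = (y + 2*37**2)/(y + y/y) = (y + 2*1369)/(y + 1) = (y + 2738)/(1 + y) = (2738 + y)/(1 + y))
s(1791) + 807318 = (2738 + 1791)/(1 + 1791) + 807318 = 4529/1792 + 807318 = (1/1792)*4529 + 807318 = 647/256 + 807318 = 206674055/256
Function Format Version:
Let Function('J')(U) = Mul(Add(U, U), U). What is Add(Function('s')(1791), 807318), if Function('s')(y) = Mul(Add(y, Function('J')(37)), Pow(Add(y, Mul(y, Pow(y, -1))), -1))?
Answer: Rational(206674055, 256) ≈ 8.0732e+5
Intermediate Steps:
Function('J')(U) = Mul(2, Pow(U, 2)) (Function('J')(U) = Mul(Mul(2, U), U) = Mul(2, Pow(U, 2)))
Function('s')(y) = Mul(Pow(Add(1, y), -1), Add(2738, y)) (Function('s')(y) = Mul(Add(y, Mul(2, Pow(37, 2))), Pow(Add(y, Mul(y, Pow(y, -1))), -1)) = Mul(Add(y, Mul(2, 1369)), Pow(Add(y, 1), -1)) = Mul(Add(y, 2738), Pow(Add(1, y), -1)) = Mul(Add(2738, y), Pow(Add(1, y), -1)) = Mul(Pow(Add(1, y), -1), Add(2738, y)))
Add(Function('s')(1791), 807318) = Add(Mul(Pow(Add(1, 1791), -1), Add(2738, 1791)), 807318) = Add(Mul(Pow(1792, -1), 4529), 807318) = Add(Mul(Rational(1, 1792), 4529), 807318) = Add(Rational(647, 256), 807318) = Rational(206674055, 256)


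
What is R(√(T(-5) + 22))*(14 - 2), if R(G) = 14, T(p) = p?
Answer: 168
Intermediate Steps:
R(√(T(-5) + 22))*(14 - 2) = 14*(14 - 2) = 14*12 = 168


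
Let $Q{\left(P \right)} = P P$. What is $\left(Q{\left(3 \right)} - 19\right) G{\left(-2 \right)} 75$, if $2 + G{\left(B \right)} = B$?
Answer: $3000$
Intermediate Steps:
$Q{\left(P \right)} = P^{2}$
$G{\left(B \right)} = -2 + B$
$\left(Q{\left(3 \right)} - 19\right) G{\left(-2 \right)} 75 = \left(3^{2} - 19\right) \left(-2 - 2\right) 75 = \left(9 - 19\right) \left(-4\right) 75 = \left(-10\right) \left(-4\right) 75 = 40 \cdot 75 = 3000$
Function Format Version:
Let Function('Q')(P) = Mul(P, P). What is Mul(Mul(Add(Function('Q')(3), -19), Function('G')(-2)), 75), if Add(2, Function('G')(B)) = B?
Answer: 3000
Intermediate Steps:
Function('Q')(P) = Pow(P, 2)
Function('G')(B) = Add(-2, B)
Mul(Mul(Add(Function('Q')(3), -19), Function('G')(-2)), 75) = Mul(Mul(Add(Pow(3, 2), -19), Add(-2, -2)), 75) = Mul(Mul(Add(9, -19), -4), 75) = Mul(Mul(-10, -4), 75) = Mul(40, 75) = 3000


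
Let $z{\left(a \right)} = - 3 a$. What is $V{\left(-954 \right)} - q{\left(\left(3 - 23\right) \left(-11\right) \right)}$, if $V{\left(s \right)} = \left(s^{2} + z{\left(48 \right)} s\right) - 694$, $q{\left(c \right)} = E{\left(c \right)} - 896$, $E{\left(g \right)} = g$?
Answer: $1047474$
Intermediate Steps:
$q{\left(c \right)} = -896 + c$ ($q{\left(c \right)} = c - 896 = -896 + c$)
$V{\left(s \right)} = -694 + s^{2} - 144 s$ ($V{\left(s \right)} = \left(s^{2} + \left(-3\right) 48 s\right) - 694 = \left(s^{2} - 144 s\right) - 694 = -694 + s^{2} - 144 s$)
$V{\left(-954 \right)} - q{\left(\left(3 - 23\right) \left(-11\right) \right)} = \left(-694 + \left(-954\right)^{2} - -137376\right) - \left(-896 + \left(3 - 23\right) \left(-11\right)\right) = \left(-694 + 910116 + 137376\right) - \left(-896 - -220\right) = 1046798 - \left(-896 + 220\right) = 1046798 - -676 = 1046798 + 676 = 1047474$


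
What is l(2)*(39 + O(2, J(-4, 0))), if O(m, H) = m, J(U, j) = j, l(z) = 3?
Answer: 123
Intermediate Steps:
l(2)*(39 + O(2, J(-4, 0))) = 3*(39 + 2) = 3*41 = 123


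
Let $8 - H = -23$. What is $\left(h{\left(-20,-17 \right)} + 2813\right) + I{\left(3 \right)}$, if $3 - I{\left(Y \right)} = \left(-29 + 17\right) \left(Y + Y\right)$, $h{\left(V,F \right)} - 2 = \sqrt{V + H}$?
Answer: $2890 + \sqrt{11} \approx 2893.3$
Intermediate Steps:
$H = 31$ ($H = 8 - -23 = 8 + 23 = 31$)
$h{\left(V,F \right)} = 2 + \sqrt{31 + V}$ ($h{\left(V,F \right)} = 2 + \sqrt{V + 31} = 2 + \sqrt{31 + V}$)
$I{\left(Y \right)} = 3 + 24 Y$ ($I{\left(Y \right)} = 3 - \left(-29 + 17\right) \left(Y + Y\right) = 3 - - 12 \cdot 2 Y = 3 - - 24 Y = 3 + 24 Y$)
$\left(h{\left(-20,-17 \right)} + 2813\right) + I{\left(3 \right)} = \left(\left(2 + \sqrt{31 - 20}\right) + 2813\right) + \left(3 + 24 \cdot 3\right) = \left(\left(2 + \sqrt{11}\right) + 2813\right) + \left(3 + 72\right) = \left(2815 + \sqrt{11}\right) + 75 = 2890 + \sqrt{11}$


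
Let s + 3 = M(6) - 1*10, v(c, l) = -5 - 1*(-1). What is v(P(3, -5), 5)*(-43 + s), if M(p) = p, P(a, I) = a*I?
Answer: 200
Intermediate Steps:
P(a, I) = I*a
v(c, l) = -4 (v(c, l) = -5 + 1 = -4)
s = -7 (s = -3 + (6 - 1*10) = -3 + (6 - 10) = -3 - 4 = -7)
v(P(3, -5), 5)*(-43 + s) = -4*(-43 - 7) = -4*(-50) = 200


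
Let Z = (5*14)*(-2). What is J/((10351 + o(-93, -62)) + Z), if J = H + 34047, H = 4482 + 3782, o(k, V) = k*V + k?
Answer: 42311/15884 ≈ 2.6637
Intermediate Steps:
o(k, V) = k + V*k (o(k, V) = V*k + k = k + V*k)
H = 8264
Z = -140 (Z = 70*(-2) = -140)
J = 42311 (J = 8264 + 34047 = 42311)
J/((10351 + o(-93, -62)) + Z) = 42311/((10351 - 93*(1 - 62)) - 140) = 42311/((10351 - 93*(-61)) - 140) = 42311/((10351 + 5673) - 140) = 42311/(16024 - 140) = 42311/15884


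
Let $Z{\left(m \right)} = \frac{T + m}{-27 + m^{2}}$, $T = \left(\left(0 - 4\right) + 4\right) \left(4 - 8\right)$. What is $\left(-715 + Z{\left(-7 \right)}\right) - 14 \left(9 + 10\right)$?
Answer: $- \frac{21589}{22} \approx -981.32$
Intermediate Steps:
$T = 0$ ($T = \left(\left(0 - 4\right) + 4\right) \left(-4\right) = \left(-4 + 4\right) \left(-4\right) = 0 \left(-4\right) = 0$)
$Z{\left(m \right)} = \frac{m}{-27 + m^{2}}$ ($Z{\left(m \right)} = \frac{0 + m}{-27 + m^{2}} = \frac{m}{-27 + m^{2}}$)
$\left(-715 + Z{\left(-7 \right)}\right) - 14 \left(9 + 10\right) = \left(-715 - \frac{7}{-27 + \left(-7\right)^{2}}\right) - 14 \left(9 + 10\right) = \left(-715 - \frac{7}{-27 + 49}\right) - 266 = \left(-715 - \frac{7}{22}\right) - 266 = - \frac{15737}{22} - 266 = - \frac{21589}{22}$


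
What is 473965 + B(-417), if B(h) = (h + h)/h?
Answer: 473967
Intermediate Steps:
B(h) = 2 (B(h) = (2*h)/h = 2)
473965 + B(-417) = 473965 + 2 = 473967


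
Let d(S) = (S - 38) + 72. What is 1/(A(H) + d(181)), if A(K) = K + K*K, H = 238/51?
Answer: 9/2173 ≈ 0.0041417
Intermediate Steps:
H = 14/3 (H = 238*(1/51) = 14/3 ≈ 4.6667)
A(K) = K + K**2
d(S) = 34 + S (d(S) = (-38 + S) + 72 = 34 + S)
1/(A(H) + d(181)) = 1/(14*(1 + 14/3)/3 + (34 + 181)) = 1/((14/3)*(17/3) + 215) = 1/(238/9 + 215) = 1/(2173/9) = 9/2173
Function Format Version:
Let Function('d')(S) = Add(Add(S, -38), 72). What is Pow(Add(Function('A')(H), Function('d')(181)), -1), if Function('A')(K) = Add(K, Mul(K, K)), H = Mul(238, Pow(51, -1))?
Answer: Rational(9, 2173) ≈ 0.0041417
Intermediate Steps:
H = Rational(14, 3) (H = Mul(238, Rational(1, 51)) = Rational(14, 3) ≈ 4.6667)
Function('A')(K) = Add(K, Pow(K, 2))
Function('d')(S) = Add(34, S) (Function('d')(S) = Add(Add(-38, S), 72) = Add(34, S))
Pow(Add(Function('A')(H), Function('d')(181)), -1) = Pow(Add(Mul(Rational(14, 3), Add(1, Rational(14, 3))), Add(34, 181)), -1) = Pow(Add(Mul(Rational(14, 3), Rational(17, 3)), 215), -1) = Pow(Add(Rational(238, 9), 215), -1) = Pow(Rational(2173, 9), -1) = Rational(9, 2173)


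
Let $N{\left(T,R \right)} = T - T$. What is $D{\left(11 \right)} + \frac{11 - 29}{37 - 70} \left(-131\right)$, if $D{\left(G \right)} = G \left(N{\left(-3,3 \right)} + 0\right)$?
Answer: $- \frac{786}{11} \approx -71.455$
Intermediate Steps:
$N{\left(T,R \right)} = 0$
$D{\left(G \right)} = 0$ ($D{\left(G \right)} = G \left(0 + 0\right) = G 0 = 0$)
$D{\left(11 \right)} + \frac{11 - 29}{37 - 70} \left(-131\right) = 0 + \frac{11 - 29}{37 - 70} \left(-131\right) = 0 + - \frac{18}{-33} \left(-131\right) = 0 + \left(-18\right) \left(- \frac{1}{33}\right) \left(-131\right) = 0 + \frac{6}{11} \left(-131\right) = 0 - \frac{786}{11} = - \frac{786}{11}$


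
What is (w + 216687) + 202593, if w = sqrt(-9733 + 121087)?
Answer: 419280 + sqrt(111354) ≈ 4.1961e+5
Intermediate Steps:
w = sqrt(111354) ≈ 333.70
(w + 216687) + 202593 = (sqrt(111354) + 216687) + 202593 = (216687 + sqrt(111354)) + 202593 = 419280 + sqrt(111354)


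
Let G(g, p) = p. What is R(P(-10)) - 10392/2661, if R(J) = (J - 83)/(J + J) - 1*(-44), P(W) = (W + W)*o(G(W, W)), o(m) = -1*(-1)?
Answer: 1513921/35480 ≈ 42.670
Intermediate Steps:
o(m) = 1
P(W) = 2*W (P(W) = (W + W)*1 = (2*W)*1 = 2*W)
R(J) = 44 + (-83 + J)/(2*J) (R(J) = (-83 + J)/((2*J)) + 44 = (-83 + J)*(1/(2*J)) + 44 = (-83 + J)/(2*J) + 44 = 44 + (-83 + J)/(2*J))
R(P(-10)) - 10392/2661 = (-83 + 89*(2*(-10)))/(2*((2*(-10)))) - 10392/2661 = (1/2)*(-83 + 89*(-20))/(-20) - 10392/2661 = (1/2)*(-1/20)*(-83 - 1780) - 1*3464/887 = (1/2)*(-1/20)*(-1863) - 3464/887 = 1863/40 - 3464/887 = 1513921/35480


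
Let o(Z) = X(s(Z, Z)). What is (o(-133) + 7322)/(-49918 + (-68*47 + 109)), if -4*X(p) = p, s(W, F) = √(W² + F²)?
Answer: -7322/53005 + 133*√2/212020 ≈ -0.13725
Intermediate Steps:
s(W, F) = √(F² + W²)
X(p) = -p/4
o(Z) = -√2*√(Z²)/4 (o(Z) = -√(Z² + Z²)/4 = -√2*√(Z²)/4)
(o(-133) + 7322)/(-49918 + (-68*47 + 109)) = (-√2*√((-133)²)/4 + 7322)/(-49918 + (-68*47 + 109)) = (-√2*√17689/4 + 7322)/(-49918 + (-3196 + 109)) = (-¼*√2*133 + 7322)/(-49918 - 3087) = (-133*√2/4 + 7322)/(-53005) = (7322 - 133*√2/4)*(-1/53005) = -7322/53005 + 133*√2/212020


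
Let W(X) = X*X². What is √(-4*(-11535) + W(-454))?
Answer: 2*I*√23382631 ≈ 9671.1*I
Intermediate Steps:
W(X) = X³
√(-4*(-11535) + W(-454)) = √(-4*(-11535) + (-454)³) = √(46140 - 93576664) = √(-93530524) = 2*I*√23382631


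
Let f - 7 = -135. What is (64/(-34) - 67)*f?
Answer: 149888/17 ≈ 8816.9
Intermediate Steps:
f = -128 (f = 7 - 135 = -128)
(64/(-34) - 67)*f = (64/(-34) - 67)*(-128) = (64*(-1/34) - 67)*(-128) = (-32/17 - 67)*(-128) = -1171/17*(-128) = 149888/17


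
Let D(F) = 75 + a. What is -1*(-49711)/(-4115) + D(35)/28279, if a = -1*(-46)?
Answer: -1405279454/116368085 ≈ -12.076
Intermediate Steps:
a = 46
D(F) = 121 (D(F) = 75 + 46 = 121)
-1*(-49711)/(-4115) + D(35)/28279 = -1*(-49711)/(-4115) + 121/28279 = 49711*(-1/4115) + 121*(1/28279) = -49711/4115 + 121/28279 = -1405279454/116368085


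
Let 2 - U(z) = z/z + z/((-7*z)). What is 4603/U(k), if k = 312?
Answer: 32221/8 ≈ 4027.6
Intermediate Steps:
U(z) = 8/7 (U(z) = 2 - (z/z + z/((-7*z))) = 2 - (1 + z*(-1/(7*z))) = 2 - (1 - ⅐) = 2 - 1*6/7 = 2 - 6/7 = 8/7)
4603/U(k) = 4603/(8/7) = 4603*(7/8) = 32221/8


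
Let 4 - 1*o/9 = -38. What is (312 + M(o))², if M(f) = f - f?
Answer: 97344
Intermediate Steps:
o = 378 (o = 36 - 9*(-38) = 36 + 342 = 378)
M(f) = 0
(312 + M(o))² = (312 + 0)² = 312² = 97344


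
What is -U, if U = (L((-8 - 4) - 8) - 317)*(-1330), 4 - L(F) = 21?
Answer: -444220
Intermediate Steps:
L(F) = -17 (L(F) = 4 - 1*21 = 4 - 21 = -17)
U = 444220 (U = (-17 - 317)*(-1330) = -334*(-1330) = 444220)
-U = -1*444220 = -444220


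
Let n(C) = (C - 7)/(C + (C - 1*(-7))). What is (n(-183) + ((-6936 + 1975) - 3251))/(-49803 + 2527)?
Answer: 1473959/8486042 ≈ 0.17369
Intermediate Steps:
n(C) = (-7 + C)/(7 + 2*C) (n(C) = (-7 + C)/(C + (C + 7)) = (-7 + C)/(C + (7 + C)) = (-7 + C)/(7 + 2*C))
(n(-183) + ((-6936 + 1975) - 3251))/(-49803 + 2527) = ((-7 - 183)/(7 + 2*(-183)) + ((-6936 + 1975) - 3251))/(-49803 + 2527) = (-190/(7 - 366) + (-4961 - 3251))/(-47276) = (-190/(-359) - 8212)*(-1/47276) = (-1/359*(-190) - 8212)*(-1/47276) = (190/359 - 8212)*(-1/47276) = -2947918/359*(-1/47276) = 1473959/8486042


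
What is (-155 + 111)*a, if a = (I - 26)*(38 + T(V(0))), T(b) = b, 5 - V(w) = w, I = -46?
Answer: 136224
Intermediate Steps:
V(w) = 5 - w
a = -3096 (a = (-46 - 26)*(38 + (5 - 1*0)) = -72*(38 + (5 + 0)) = -72*(38 + 5) = -72*43 = -3096)
(-155 + 111)*a = (-155 + 111)*(-3096) = -44*(-3096) = 136224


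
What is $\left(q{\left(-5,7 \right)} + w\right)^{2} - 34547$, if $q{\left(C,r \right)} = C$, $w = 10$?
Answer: $-34522$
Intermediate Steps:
$\left(q{\left(-5,7 \right)} + w\right)^{2} - 34547 = \left(-5 + 10\right)^{2} - 34547 = 5^{2} - 34547 = 25 - 34547 = -34522$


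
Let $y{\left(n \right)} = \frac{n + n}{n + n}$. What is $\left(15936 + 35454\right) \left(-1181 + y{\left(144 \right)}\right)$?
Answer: $-60640200$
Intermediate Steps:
$y{\left(n \right)} = 1$ ($y{\left(n \right)} = \frac{2 n}{2 n} = 2 n \frac{1}{2 n} = 1$)
$\left(15936 + 35454\right) \left(-1181 + y{\left(144 \right)}\right) = \left(15936 + 35454\right) \left(-1181 + 1\right) = 51390 \left(-1180\right) = -60640200$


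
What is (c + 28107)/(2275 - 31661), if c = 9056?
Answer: -5309/4198 ≈ -1.2647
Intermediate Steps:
(c + 28107)/(2275 - 31661) = (9056 + 28107)/(2275 - 31661) = 37163/(-29386) = 37163*(-1/29386) = -5309/4198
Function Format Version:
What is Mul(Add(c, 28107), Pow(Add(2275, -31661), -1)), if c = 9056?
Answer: Rational(-5309, 4198) ≈ -1.2647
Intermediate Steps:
Mul(Add(c, 28107), Pow(Add(2275, -31661), -1)) = Mul(Add(9056, 28107), Pow(Add(2275, -31661), -1)) = Mul(37163, Pow(-29386, -1)) = Mul(37163, Rational(-1, 29386)) = Rational(-5309, 4198)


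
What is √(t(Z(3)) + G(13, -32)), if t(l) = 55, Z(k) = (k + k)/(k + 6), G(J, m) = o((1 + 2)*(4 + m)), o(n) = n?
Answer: I*√29 ≈ 5.3852*I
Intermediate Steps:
G(J, m) = 12 + 3*m (G(J, m) = (1 + 2)*(4 + m) = 3*(4 + m) = 12 + 3*m)
Z(k) = 2*k/(6 + k) (Z(k) = (2*k)/(6 + k) = 2*k/(6 + k))
√(t(Z(3)) + G(13, -32)) = √(55 + (12 + 3*(-32))) = √(55 + (12 - 96)) = √(55 - 84) = √(-29) = I*√29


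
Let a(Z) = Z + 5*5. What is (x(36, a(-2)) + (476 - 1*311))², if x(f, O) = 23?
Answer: 35344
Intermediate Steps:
a(Z) = 25 + Z (a(Z) = Z + 25 = 25 + Z)
(x(36, a(-2)) + (476 - 1*311))² = (23 + (476 - 1*311))² = (23 + (476 - 311))² = (23 + 165)² = 188² = 35344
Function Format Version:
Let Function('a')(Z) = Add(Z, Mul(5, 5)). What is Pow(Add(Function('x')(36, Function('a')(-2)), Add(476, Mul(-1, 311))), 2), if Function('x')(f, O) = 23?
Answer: 35344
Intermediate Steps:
Function('a')(Z) = Add(25, Z) (Function('a')(Z) = Add(Z, 25) = Add(25, Z))
Pow(Add(Function('x')(36, Function('a')(-2)), Add(476, Mul(-1, 311))), 2) = Pow(Add(23, Add(476, Mul(-1, 311))), 2) = Pow(Add(23, Add(476, -311)), 2) = Pow(Add(23, 165), 2) = Pow(188, 2) = 35344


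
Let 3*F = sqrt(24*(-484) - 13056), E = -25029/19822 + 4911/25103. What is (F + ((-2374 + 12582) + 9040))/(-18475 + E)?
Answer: -9577644387168/9193536986495 - 1990366664*I*sqrt(1542)/27580610959485 ≈ -1.0418 - 0.0028338*I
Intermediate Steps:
E = -530957145/497591666 (E = -25029*1/19822 + 4911*(1/25103) = -25029/19822 + 4911/25103 = -530957145/497591666 ≈ -1.0671)
F = 4*I*sqrt(1542)/3 (F = sqrt(24*(-484) - 13056)/3 = sqrt(-11616 - 13056)/3 = sqrt(-24672)/3 = (4*I*sqrt(1542))/3 = 4*I*sqrt(1542)/3 ≈ 52.358*I)
(F + ((-2374 + 12582) + 9040))/(-18475 + E) = (4*I*sqrt(1542)/3 + ((-2374 + 12582) + 9040))/(-18475 - 530957145/497591666) = (4*I*sqrt(1542)/3 + (10208 + 9040))/(-9193536986495/497591666) = (4*I*sqrt(1542)/3 + 19248)*(-497591666/9193536986495) = (19248 + 4*I*sqrt(1542)/3)*(-497591666/9193536986495) = -9577644387168/9193536986495 - 1990366664*I*sqrt(1542)/27580610959485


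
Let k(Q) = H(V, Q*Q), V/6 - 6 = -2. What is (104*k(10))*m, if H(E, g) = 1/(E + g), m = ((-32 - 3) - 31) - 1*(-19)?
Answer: -1222/31 ≈ -39.419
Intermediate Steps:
V = 24 (V = 36 + 6*(-2) = 36 - 12 = 24)
m = -47 (m = (-35 - 31) + 19 = -66 + 19 = -47)
k(Q) = 1/(24 + Q**2) (k(Q) = 1/(24 + Q*Q) = 1/(24 + Q**2))
(104*k(10))*m = (104/(24 + 10**2))*(-47) = (104/(24 + 100))*(-47) = (104/124)*(-47) = (104*(1/124))*(-47) = (26/31)*(-47) = -1222/31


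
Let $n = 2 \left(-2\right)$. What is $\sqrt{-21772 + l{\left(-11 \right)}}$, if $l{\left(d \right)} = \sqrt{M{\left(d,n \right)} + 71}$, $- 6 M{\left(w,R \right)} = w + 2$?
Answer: $\frac{\sqrt{-87088 + 2 \sqrt{290}}}{2} \approx 147.52 i$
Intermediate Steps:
$n = -4$
$M{\left(w,R \right)} = - \frac{1}{3} - \frac{w}{6}$ ($M{\left(w,R \right)} = - \frac{w + 2}{6} = - \frac{2 + w}{6} = - \frac{1}{3} - \frac{w}{6}$)
$l{\left(d \right)} = \sqrt{\frac{212}{3} - \frac{d}{6}}$ ($l{\left(d \right)} = \sqrt{\left(- \frac{1}{3} - \frac{d}{6}\right) + 71} = \sqrt{\frac{212}{3} - \frac{d}{6}}$)
$\sqrt{-21772 + l{\left(-11 \right)}} = \sqrt{-21772 + \frac{\sqrt{2544 - -66}}{6}} = \sqrt{-21772 + \frac{\sqrt{2544 + 66}}{6}} = \sqrt{-21772 + \frac{\sqrt{2610}}{6}} = \sqrt{-21772 + \frac{3 \sqrt{290}}{6}} = \sqrt{-21772 + \frac{\sqrt{290}}{2}}$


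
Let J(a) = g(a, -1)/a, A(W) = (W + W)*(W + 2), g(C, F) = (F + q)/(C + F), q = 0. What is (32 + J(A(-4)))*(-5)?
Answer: -7679/48 ≈ -159.98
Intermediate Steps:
g(C, F) = F/(C + F) (g(C, F) = (F + 0)/(C + F) = F/(C + F))
A(W) = 2*W*(2 + W) (A(W) = (2*W)*(2 + W) = 2*W*(2 + W))
J(a) = -1/(a*(-1 + a)) (J(a) = (-1/(a - 1))/a = (-1/(-1 + a))/a = -1/(a*(-1 + a)))
(32 + J(A(-4)))*(-5) = (32 - 1/((2*(-4)*(2 - 4))*(-1 + 2*(-4)*(2 - 4))))*(-5) = (32 - 1/((2*(-4)*(-2))*(-1 + 2*(-4)*(-2))))*(-5) = (32 - 1/(16*(-1 + 16)))*(-5) = (32 - 1*1/16/15)*(-5) = (32 - 1*1/16*1/15)*(-5) = (32 - 1/240)*(-5) = (7679/240)*(-5) = -7679/48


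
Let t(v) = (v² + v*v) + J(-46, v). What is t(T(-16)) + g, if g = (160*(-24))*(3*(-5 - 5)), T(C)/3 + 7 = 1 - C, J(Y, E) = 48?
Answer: 117048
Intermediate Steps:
T(C) = -18 - 3*C (T(C) = -21 + 3*(1 - C) = -21 + (3 - 3*C) = -18 - 3*C)
t(v) = 48 + 2*v² (t(v) = (v² + v*v) + 48 = (v² + v²) + 48 = 2*v² + 48 = 48 + 2*v²)
g = 115200 (g = -11520*(-10) = -3840*(-30) = 115200)
t(T(-16)) + g = (48 + 2*(-18 - 3*(-16))²) + 115200 = (48 + 2*(-18 + 48)²) + 115200 = (48 + 2*30²) + 115200 = (48 + 2*900) + 115200 = (48 + 1800) + 115200 = 1848 + 115200 = 117048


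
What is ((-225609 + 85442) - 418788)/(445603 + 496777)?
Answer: -111791/188476 ≈ -0.59313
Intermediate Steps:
((-225609 + 85442) - 418788)/(445603 + 496777) = (-140167 - 418788)/942380 = -558955*1/942380 = -111791/188476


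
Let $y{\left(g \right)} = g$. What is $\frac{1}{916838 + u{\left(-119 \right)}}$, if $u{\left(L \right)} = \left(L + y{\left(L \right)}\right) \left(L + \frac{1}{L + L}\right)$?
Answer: $\frac{1}{945161} \approx 1.058 \cdot 10^{-6}$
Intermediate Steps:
$u{\left(L \right)} = 2 L \left(L + \frac{1}{2 L}\right)$ ($u{\left(L \right)} = \left(L + L\right) \left(L + \frac{1}{L + L}\right) = 2 L \left(L + \frac{1}{2 L}\right)$)
$\frac{1}{916838 + u{\left(-119 \right)}} = \frac{1}{916838 + \left(1 + 2 \left(-119\right)^{2}\right)} = \frac{1}{916838 + \left(1 + 2 \cdot 14161\right)} = \frac{1}{916838 + \left(1 + 28322\right)} = \frac{1}{916838 + 28323} = \frac{1}{945161}$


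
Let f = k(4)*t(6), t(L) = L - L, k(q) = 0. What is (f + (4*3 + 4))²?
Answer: 256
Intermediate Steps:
t(L) = 0
f = 0 (f = 0*0 = 0)
(f + (4*3 + 4))² = (0 + (4*3 + 4))² = (0 + (12 + 4))² = (0 + 16)² = 16² = 256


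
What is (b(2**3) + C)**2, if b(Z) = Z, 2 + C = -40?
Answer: 1156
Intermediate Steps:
C = -42 (C = -2 - 40 = -42)
(b(2**3) + C)**2 = (2**3 - 42)**2 = (8 - 42)**2 = (-34)**2 = 1156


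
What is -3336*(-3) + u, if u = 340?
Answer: 10348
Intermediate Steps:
-3336*(-3) + u = -3336*(-3) + 340 = -278*(-36) + 340 = 10008 + 340 = 10348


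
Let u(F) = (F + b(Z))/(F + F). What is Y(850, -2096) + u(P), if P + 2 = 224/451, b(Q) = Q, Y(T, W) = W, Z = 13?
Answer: -2847361/1356 ≈ -2099.8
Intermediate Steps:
P = -678/451 (P = -2 + 224/451 = -678/451 ≈ -1.5033)
u(F) = (13 + F)/(2*F) (u(F) = (F + 13)/(F + F) = (13 + F)/((2*F)) = (13 + F)*(1/(2*F)) = (13 + F)/(2*F))
Y(850, -2096) + u(P) = -2096 + (13 - 678/451)/(2*(-678/451)) = -2096 + (½)*(-451/678)*(5185/451) = -2096 - 5185/1356 = -2847361/1356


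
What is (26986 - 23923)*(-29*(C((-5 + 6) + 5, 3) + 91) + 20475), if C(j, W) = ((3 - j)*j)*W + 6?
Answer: 58895364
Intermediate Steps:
C(j, W) = 6 + W*j*(3 - j) (C(j, W) = (j*(3 - j))*W + 6 = W*j*(3 - j) + 6 = 6 + W*j*(3 - j))
(26986 - 23923)*(-29*(C((-5 + 6) + 5, 3) + 91) + 20475) = (26986 - 23923)*(-29*((6 - 1*3*((-5 + 6) + 5)**2 + 3*3*((-5 + 6) + 5)) + 91) + 20475) = 3063*(-29*((6 - 1*3*(1 + 5)**2 + 3*3*(1 + 5)) + 91) + 20475) = 3063*(-29*((6 - 1*3*6**2 + 3*3*6) + 91) + 20475) = 3063*(-29*((6 - 1*3*36 + 54) + 91) + 20475) = 3063*(-29*((6 - 108 + 54) + 91) + 20475) = 3063*(-29*(-48 + 91) + 20475) = 3063*(-29*43 + 20475) = 3063*(-1247 + 20475) = 3063*19228 = 58895364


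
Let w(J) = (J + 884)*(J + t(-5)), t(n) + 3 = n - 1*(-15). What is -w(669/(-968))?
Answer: -5221747601/937024 ≈ -5572.7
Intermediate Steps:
t(n) = 12 + n (t(n) = -3 + (n - 1*(-15)) = -3 + (n + 15) = -3 + (15 + n) = 12 + n)
w(J) = (7 + J)*(884 + J) (w(J) = (J + 884)*(J + (12 - 5)) = (884 + J)*(J + 7) = (884 + J)*(7 + J) = (7 + J)*(884 + J))
-w(669/(-968)) = -(6188 + (669/(-968))² + 891*(669/(-968))) = -(6188 + (669*(-1/968))² + 891*(669*(-1/968))) = -(6188 + (-669/968)² + 891*(-669/968)) = -(6188 + 447561/937024 - 54189/88) = -1*5221747601/937024 = -5221747601/937024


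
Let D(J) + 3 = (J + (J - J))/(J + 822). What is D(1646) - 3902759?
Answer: -4816007485/1234 ≈ -3.9028e+6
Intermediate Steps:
D(J) = -3 + J/(822 + J) (D(J) = -3 + (J + (J - J))/(J + 822) = -3 + (J + 0)/(822 + J) = -3 + J/(822 + J))
D(1646) - 3902759 = 2*(-1233 - 1*1646)/(822 + 1646) - 3902759 = 2*(-1233 - 1646)/2468 - 3902759 = 2*(1/2468)*(-2879) - 3902759 = -2879/1234 - 3902759 = -4816007485/1234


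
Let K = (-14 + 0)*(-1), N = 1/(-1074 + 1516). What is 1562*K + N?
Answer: 9665657/442 ≈ 21868.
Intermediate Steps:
N = 1/442 ≈ 0.0022624
K = 14 (K = -14*(-1) = 14)
1562*K + N = 1562*14 + 1/442 = 21868 + 1/442 = 9665657/442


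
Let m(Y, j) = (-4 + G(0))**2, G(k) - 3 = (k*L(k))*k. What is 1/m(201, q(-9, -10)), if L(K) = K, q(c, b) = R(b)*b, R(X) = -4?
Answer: 1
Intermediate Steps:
q(c, b) = -4*b
G(k) = 3 + k**3 (G(k) = 3 + (k*k)*k = 3 + k**2*k = 3 + k**3)
m(Y, j) = 1 (m(Y, j) = (-4 + (3 + 0**3))**2 = (-4 + (3 + 0))**2 = (-4 + 3)**2 = (-1)**2 = 1)
1/m(201, q(-9, -10)) = 1/1 = 1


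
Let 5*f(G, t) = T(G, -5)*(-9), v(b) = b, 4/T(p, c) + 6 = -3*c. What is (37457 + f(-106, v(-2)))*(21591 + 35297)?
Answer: 10654041528/5 ≈ 2.1308e+9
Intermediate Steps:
T(p, c) = 4/(-6 - 3*c)
f(G, t) = -4/5 (f(G, t) = (-4/(6 + 3*(-5))*(-9))/5 = (-4/(6 - 15)*(-9))/5 = (-4/(-9)*(-9))/5 = (-4*(-1/9)*(-9))/5 = ((4/9)*(-9))/5 = (1/5)*(-4) = -4/5)
(37457 + f(-106, v(-2)))*(21591 + 35297) = (37457 - 4/5)*(21591 + 35297) = (187281/5)*56888 = 10654041528/5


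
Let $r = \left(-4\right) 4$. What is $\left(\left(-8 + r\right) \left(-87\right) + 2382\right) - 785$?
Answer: $3685$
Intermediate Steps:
$r = -16$
$\left(\left(-8 + r\right) \left(-87\right) + 2382\right) - 785 = \left(\left(-8 - 16\right) \left(-87\right) + 2382\right) - 785 = \left(\left(-24\right) \left(-87\right) + 2382\right) - 785 = \left(2088 + 2382\right) - 785 = 4470 - 785 = 3685$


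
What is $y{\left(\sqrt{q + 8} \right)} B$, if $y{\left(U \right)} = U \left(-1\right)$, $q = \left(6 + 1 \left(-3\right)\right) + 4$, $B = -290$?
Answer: $290 \sqrt{15} \approx 1123.2$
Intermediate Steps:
$q = 7$ ($q = \left(6 - 3\right) + 4 = 3 + 4 = 7$)
$y{\left(U \right)} = - U$
$y{\left(\sqrt{q + 8} \right)} B = - \sqrt{7 + 8} \left(-290\right) = - \sqrt{15} \left(-290\right) = 290 \sqrt{15}$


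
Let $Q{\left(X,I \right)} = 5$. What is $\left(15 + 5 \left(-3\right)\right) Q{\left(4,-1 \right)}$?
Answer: $0$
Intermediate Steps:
$\left(15 + 5 \left(-3\right)\right) Q{\left(4,-1 \right)} = \left(15 + 5 \left(-3\right)\right) 5 = \left(15 - 15\right) 5 = 0 \cdot 5 = 0$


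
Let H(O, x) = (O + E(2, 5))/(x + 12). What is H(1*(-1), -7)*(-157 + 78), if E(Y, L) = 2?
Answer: -79/5 ≈ -15.800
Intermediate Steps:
H(O, x) = (2 + O)/(12 + x) (H(O, x) = (O + 2)/(x + 12) = (2 + O)/(12 + x))
H(1*(-1), -7)*(-157 + 78) = ((2 + 1*(-1))/(12 - 7))*(-157 + 78) = ((2 - 1)/5)*(-79) = ((⅕)*1)*(-79) = (⅕)*(-79) = -79/5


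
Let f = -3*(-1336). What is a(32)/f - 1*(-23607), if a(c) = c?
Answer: 11827111/501 ≈ 23607.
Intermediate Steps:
f = 4008
a(32)/f - 1*(-23607) = 32/4008 - 1*(-23607) = 32*(1/4008) + 23607 = 4/501 + 23607 = 11827111/501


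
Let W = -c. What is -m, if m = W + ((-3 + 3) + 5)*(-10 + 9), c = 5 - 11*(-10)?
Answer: 120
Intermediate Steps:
c = 115 (c = 5 + 110 = 115)
W = -115 (W = -1*115 = -115)
m = -120 (m = -115 + ((-3 + 3) + 5)*(-10 + 9) = -115 + (0 + 5)*(-1) = -115 + 5*(-1) = -115 - 5 = -120)
-m = -1*(-120) = 120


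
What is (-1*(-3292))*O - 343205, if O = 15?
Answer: -293825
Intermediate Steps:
(-1*(-3292))*O - 343205 = -1*(-3292)*15 - 343205 = 3292*15 - 343205 = 49380 - 343205 = -293825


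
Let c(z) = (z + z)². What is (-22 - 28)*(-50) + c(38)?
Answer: 8276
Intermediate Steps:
c(z) = 4*z² (c(z) = (2*z)² = 4*z²)
(-22 - 28)*(-50) + c(38) = (-22 - 28)*(-50) + 4*38² = -50*(-50) + 4*1444 = 2500 + 5776 = 8276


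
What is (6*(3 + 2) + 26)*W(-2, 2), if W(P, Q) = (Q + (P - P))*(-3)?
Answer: -336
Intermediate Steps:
W(P, Q) = -3*Q (W(P, Q) = (Q + 0)*(-3) = Q*(-3) = -3*Q)
(6*(3 + 2) + 26)*W(-2, 2) = (6*(3 + 2) + 26)*(-3*2) = (6*5 + 26)*(-6) = (30 + 26)*(-6) = 56*(-6) = -336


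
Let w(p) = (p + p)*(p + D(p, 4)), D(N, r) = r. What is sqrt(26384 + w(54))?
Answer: 2*sqrt(8162) ≈ 180.69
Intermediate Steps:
w(p) = 2*p*(4 + p) (w(p) = (p + p)*(p + 4) = (2*p)*(4 + p) = 2*p*(4 + p))
sqrt(26384 + w(54)) = sqrt(26384 + 2*54*(4 + 54)) = sqrt(26384 + 2*54*58) = sqrt(26384 + 6264) = sqrt(32648) = 2*sqrt(8162)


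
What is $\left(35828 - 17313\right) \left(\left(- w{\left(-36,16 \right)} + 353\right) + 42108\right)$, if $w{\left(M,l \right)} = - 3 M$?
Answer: $784165795$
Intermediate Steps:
$\left(35828 - 17313\right) \left(\left(- w{\left(-36,16 \right)} + 353\right) + 42108\right) = \left(35828 - 17313\right) \left(\left(- \left(-3\right) \left(-36\right) + 353\right) + 42108\right) = 18515 \left(\left(\left(-1\right) 108 + 353\right) + 42108\right) = 18515 \left(\left(-108 + 353\right) + 42108\right) = 18515 \left(245 + 42108\right) = 18515 \cdot 42353 = 784165795$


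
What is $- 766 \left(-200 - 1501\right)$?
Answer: $1302966$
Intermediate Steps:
$- 766 \left(-200 - 1501\right) = \left(-766\right) \left(-1701\right) = 1302966$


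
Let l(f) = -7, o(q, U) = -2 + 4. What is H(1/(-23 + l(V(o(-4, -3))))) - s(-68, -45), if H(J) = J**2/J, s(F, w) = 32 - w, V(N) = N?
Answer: -2311/30 ≈ -77.033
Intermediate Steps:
o(q, U) = 2
H(J) = J
H(1/(-23 + l(V(o(-4, -3))))) - s(-68, -45) = 1/(-23 - 7) - (32 - 1*(-45)) = 1/(-30) - (32 + 45) = -1/30 - 1*77 = -1/30 - 77 = -2311/30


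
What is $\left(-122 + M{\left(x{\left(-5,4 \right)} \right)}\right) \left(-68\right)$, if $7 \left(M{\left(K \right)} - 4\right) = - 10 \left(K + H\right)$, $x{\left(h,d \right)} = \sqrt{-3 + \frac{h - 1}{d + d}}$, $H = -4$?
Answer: $\frac{53448}{7} + \frac{340 i \sqrt{15}}{7} \approx 7635.4 + 188.12 i$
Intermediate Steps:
$x{\left(h,d \right)} = \sqrt{-3 + \frac{-1 + h}{2 d}}$
$M{\left(K \right)} = \frac{68}{7} - \frac{10 K}{7}$ ($M{\left(K \right)} = 4 + \frac{\left(-10\right) \left(K - 4\right)}{7} = 4 + \frac{\left(-10\right) \left(-4 + K\right)}{7} = 4 + \frac{40 - 10 K}{7} = 4 - \left(- \frac{40}{7} + \frac{10 K}{7}\right) = \frac{68}{7} - \frac{10 K}{7}$)
$\left(-122 + M{\left(x{\left(-5,4 \right)} \right)}\right) \left(-68\right) = \left(-122 + \left(\frac{68}{7} - \frac{10 \frac{\sqrt{2} \sqrt{\frac{-1 - 5 - 24}{4}}}{2}}{7}\right)\right) \left(-68\right) = \left(-122 + \left(\frac{68}{7} - \frac{10 \frac{\sqrt{2} \sqrt{\frac{1}{4} \left(-30\right)}}{2}}{7}\right)\right) \left(-68\right) = \left(-122 + \left(\frac{68}{7} - \frac{10 \frac{\sqrt{2} \sqrt{- \frac{15}{2}}}{2}}{7}\right)\right) \left(-68\right) = \left(-122 + \left(\frac{68}{7} - \frac{10 \frac{\sqrt{2} \frac{i \sqrt{30}}{2}}{2}}{7}\right)\right) \left(-68\right) = \left(-122 + \left(\frac{68}{7} - \frac{10 \frac{i \sqrt{15}}{2}}{7}\right)\right) \left(-68\right) = \left(-122 + \left(\frac{68}{7} - \frac{5 i \sqrt{15}}{7}\right)\right) \left(-68\right) = \left(- \frac{786}{7} - \frac{5 i \sqrt{15}}{7}\right) \left(-68\right) = \frac{53448}{7} + \frac{340 i \sqrt{15}}{7}$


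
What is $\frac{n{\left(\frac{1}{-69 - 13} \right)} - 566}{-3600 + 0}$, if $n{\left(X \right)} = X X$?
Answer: $\frac{3805783}{24206400} \approx 0.15722$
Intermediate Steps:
$n{\left(X \right)} = X^{2}$
$\frac{n{\left(\frac{1}{-69 - 13} \right)} - 566}{-3600 + 0} = \frac{\left(\frac{1}{-69 - 13}\right)^{2} - 566}{-3600 + 0} = \frac{\left(\frac{1}{-82}\right)^{2} - 566}{-3600} = \left(\left(- \frac{1}{82}\right)^{2} - 566\right) \left(- \frac{1}{3600}\right) = \left(\frac{1}{6724} - 566\right) \left(- \frac{1}{3600}\right) = \left(- \frac{3805783}{6724}\right) \left(- \frac{1}{3600}\right) = \frac{3805783}{24206400}$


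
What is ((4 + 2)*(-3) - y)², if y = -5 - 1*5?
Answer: 64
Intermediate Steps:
y = -10 (y = -5 - 5 = -10)
((4 + 2)*(-3) - y)² = ((4 + 2)*(-3) - 1*(-10))² = (6*(-3) + 10)² = (-18 + 10)² = (-8)² = 64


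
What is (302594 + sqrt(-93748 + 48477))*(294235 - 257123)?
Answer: 11229868528 + 37112*I*sqrt(45271) ≈ 1.123e+10 + 7.8963e+6*I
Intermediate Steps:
(302594 + sqrt(-93748 + 48477))*(294235 - 257123) = (302594 + sqrt(-45271))*37112 = (302594 + I*sqrt(45271))*37112 = 11229868528 + 37112*I*sqrt(45271)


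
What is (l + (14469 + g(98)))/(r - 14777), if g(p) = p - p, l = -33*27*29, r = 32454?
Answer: -11370/17677 ≈ -0.64321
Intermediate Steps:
l = -25839 (l = -891*29 = -25839)
g(p) = 0
(l + (14469 + g(98)))/(r - 14777) = (-25839 + (14469 + 0))/(32454 - 14777) = (-25839 + 14469)/17677 = -11370*1/17677 = -11370/17677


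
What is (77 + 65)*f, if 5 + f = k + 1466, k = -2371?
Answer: -129220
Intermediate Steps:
f = -910 (f = -5 + (-2371 + 1466) = -5 - 905 = -910)
(77 + 65)*f = (77 + 65)*(-910) = 142*(-910) = -129220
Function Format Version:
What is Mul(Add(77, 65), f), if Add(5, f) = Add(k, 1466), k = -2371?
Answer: -129220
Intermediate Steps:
f = -910 (f = Add(-5, Add(-2371, 1466)) = Add(-5, -905) = -910)
Mul(Add(77, 65), f) = Mul(Add(77, 65), -910) = Mul(142, -910) = -129220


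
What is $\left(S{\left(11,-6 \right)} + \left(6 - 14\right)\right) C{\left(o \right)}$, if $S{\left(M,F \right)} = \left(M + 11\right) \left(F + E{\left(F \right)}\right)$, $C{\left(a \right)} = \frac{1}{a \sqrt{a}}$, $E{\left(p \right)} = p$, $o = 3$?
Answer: $- \frac{272 \sqrt{3}}{9} \approx -52.346$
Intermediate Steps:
$C{\left(a \right)} = \frac{1}{a^{\frac{3}{2}}}$
$S{\left(M,F \right)} = 2 F \left(11 + M\right)$ ($S{\left(M,F \right)} = \left(M + 11\right) \left(F + F\right) = \left(11 + M\right) 2 F = 2 F \left(11 + M\right)$)
$\left(S{\left(11,-6 \right)} + \left(6 - 14\right)\right) C{\left(o \right)} = \frac{2 \left(-6\right) \left(11 + 11\right) + \left(6 - 14\right)}{3 \sqrt{3}} = \left(2 \left(-6\right) 22 - 8\right) \frac{\sqrt{3}}{9} = \left(-264 - 8\right) \frac{\sqrt{3}}{9} = - 272 \frac{\sqrt{3}}{9} = - \frac{272 \sqrt{3}}{9}$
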